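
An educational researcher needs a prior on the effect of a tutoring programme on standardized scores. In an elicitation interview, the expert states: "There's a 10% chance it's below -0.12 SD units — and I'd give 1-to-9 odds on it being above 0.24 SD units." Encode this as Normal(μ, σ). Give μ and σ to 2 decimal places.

For Normal(μ,σ), the p-quantile is μ + z_p·σ. Here z_{0.1} = -1.282, z_{0.9} = 1.282.
So -0.12 = μ − 1.282σ and 0.24 = μ + 1.282σ.
Subtracting: σ = (0.24 − -0.12)/(1.282 − (-1.282)) = 0.14.
Then μ = -0.12 − (-1.282)·0.14 = 0.06.

μ = 0.06, σ = 0.14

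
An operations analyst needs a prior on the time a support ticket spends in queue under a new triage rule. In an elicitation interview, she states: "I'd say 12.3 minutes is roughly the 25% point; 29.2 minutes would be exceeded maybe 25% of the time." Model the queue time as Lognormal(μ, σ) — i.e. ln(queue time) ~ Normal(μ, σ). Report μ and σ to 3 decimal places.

If T ~ Lognormal(μ,σ) then ln T ~ Normal(μ,σ), so the p-quantile of ln T is μ + z_p·σ.
ln(12.3) = 2.51 and ln(29.2) = 3.374; z_{0.25} = -0.6745, z_{0.75} = 0.6745.
σ = (3.374 − 2.51)/(0.6745 − (-0.6745)) = 0.641.
μ = 2.51 − (-0.6745)·0.641 = 2.942.

μ ≈ 2.942, σ ≈ 0.641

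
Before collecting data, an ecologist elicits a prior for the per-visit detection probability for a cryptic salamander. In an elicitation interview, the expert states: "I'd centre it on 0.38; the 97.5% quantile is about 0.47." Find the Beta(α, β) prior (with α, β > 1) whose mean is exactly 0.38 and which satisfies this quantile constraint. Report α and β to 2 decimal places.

With mean 0.38 fixed, write α = 0.38s, β = 0.62s where s = α+β.
Need P(θ < 0.47) = 0.975 under Beta(0.38s, 0.62s). Normal approximation: (q−m)/√(m(1−m)/s) ≈ z_{0.975} = 1.96, so s ≈ 0.38·0.62·(1.96)²/(0.47−0.38)² = 111.7.
At s = 111.7: P(θ<0.47) ≈ 0.973. Adjusting to match 0.975 gives s ≈ 115.32.
So α = 0.38·115.32 ≈ 43.82, β = 0.62·115.32 ≈ 71.50.

α ≈ 43.82, β ≈ 71.50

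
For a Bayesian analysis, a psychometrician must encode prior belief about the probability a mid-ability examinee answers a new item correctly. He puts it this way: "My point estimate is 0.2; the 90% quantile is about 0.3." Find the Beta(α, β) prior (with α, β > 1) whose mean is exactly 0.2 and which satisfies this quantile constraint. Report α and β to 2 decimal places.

With mean 0.2 fixed, write α = 0.2s, β = 0.8s where s = α+β.
Need P(θ < 0.3) = 0.9 under Beta(0.2s, 0.8s). Normal approximation: (q−m)/√(m(1−m)/s) ≈ z_{0.9} = 1.28, so s ≈ 0.2·0.8·(1.28)²/(0.3−0.2)² = 26.3.
At s = 26.3: P(θ<0.3) ≈ 0.894. Adjusting to match 0.9 gives s ≈ 27.97.
So α = 0.2·27.97 ≈ 5.59, β = 0.8·27.97 ≈ 22.38.

α ≈ 5.59, β ≈ 22.38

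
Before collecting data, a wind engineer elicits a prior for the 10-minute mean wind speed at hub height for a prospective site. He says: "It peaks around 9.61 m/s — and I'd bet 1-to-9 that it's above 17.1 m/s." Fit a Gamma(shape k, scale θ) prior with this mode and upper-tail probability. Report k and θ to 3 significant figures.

Gamma(k,θ) with k>1 has mode (k−1)θ, so θ = 9.61/(k−1).
Need P(X < 17.1) = 0.9 with θ tied to k this way. Start at k = 2, θ = 9.61: P(X<17.1) ≈ 0.531.
Too low — raise k to concentrate. Iterating converges to k ≈ 6.73.
Then θ = 9.61/(6.73−1) ≈ 1.68.

k ≈ 6.73, θ ≈ 1.68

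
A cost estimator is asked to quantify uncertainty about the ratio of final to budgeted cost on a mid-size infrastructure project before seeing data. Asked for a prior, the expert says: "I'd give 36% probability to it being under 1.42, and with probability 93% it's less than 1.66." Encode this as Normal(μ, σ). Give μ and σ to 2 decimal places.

μ = 1.47, σ = 0.13

For Normal(μ,σ), the p-quantile is μ + z_p·σ. Here z_{0.36} = -0.3585, z_{0.93} = 1.476.
So 1.42 = μ − 0.3585σ and 1.66 = μ + 1.476σ.
Subtracting: σ = (1.66 − 1.42)/(1.476 − (-0.3585)) = 0.13.
Then μ = 1.42 − (-0.3585)·0.13 = 1.47.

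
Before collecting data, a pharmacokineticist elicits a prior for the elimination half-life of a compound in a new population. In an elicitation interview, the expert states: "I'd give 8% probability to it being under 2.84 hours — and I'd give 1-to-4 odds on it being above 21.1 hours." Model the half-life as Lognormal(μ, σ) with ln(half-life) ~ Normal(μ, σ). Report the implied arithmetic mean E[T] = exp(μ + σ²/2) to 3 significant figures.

E[T] ≈ 14.8 hours

If T ~ Lognormal(μ,σ) then ln T ~ Normal(μ,σ), so the p-quantile of ln T is μ + z_p·σ.
ln(2.84) = 1.044 and ln(21.1) = 3.049; z_{0.08} = -1.405, z_{0.8} = 0.8416.
σ = (3.049 − 1.044)/(0.8416 − (-1.405)) = 0.893.
μ = 1.044 − (-1.405)·0.893 = 2.298.
E[T] = exp(μ + σ²/2) = exp(2.298 + 0.3984) = 14.8 hours.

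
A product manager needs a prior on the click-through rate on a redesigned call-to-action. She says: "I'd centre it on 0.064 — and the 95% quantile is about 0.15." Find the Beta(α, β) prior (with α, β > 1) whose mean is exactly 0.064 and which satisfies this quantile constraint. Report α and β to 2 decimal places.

α ≈ 1.89, β ≈ 27.67

With mean 0.064 fixed, write α = 0.064s, β = 0.936s where s = α+β.
Need P(θ < 0.15) = 0.95 under Beta(0.064s, 0.936s). Normal approximation: (q−m)/√(m(1−m)/s) ≈ z_{0.95} = 1.64, so s ≈ 0.064·0.936·(1.64)²/(0.15−0.064)² = 21.9.
At s = 21.9: P(θ<0.15) ≈ 0.930. Adjusting to match 0.95 gives s ≈ 29.56.
So α = 0.064·29.56 ≈ 1.89, β = 0.936·29.56 ≈ 27.67.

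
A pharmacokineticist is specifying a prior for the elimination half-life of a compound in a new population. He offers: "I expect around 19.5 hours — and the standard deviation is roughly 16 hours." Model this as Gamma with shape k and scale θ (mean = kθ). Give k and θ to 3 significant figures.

k ≈ 1.49, θ ≈ 13.1

For Gamma(k, scale θ): mean = kθ, variance = kθ², so CV = 1/√k.
CV = SD/mean = 16/19.5 = 0.8205, hence k = 1/CV² = 1.49.
Then θ = mean/k = 19.5/1.49 = 13.1.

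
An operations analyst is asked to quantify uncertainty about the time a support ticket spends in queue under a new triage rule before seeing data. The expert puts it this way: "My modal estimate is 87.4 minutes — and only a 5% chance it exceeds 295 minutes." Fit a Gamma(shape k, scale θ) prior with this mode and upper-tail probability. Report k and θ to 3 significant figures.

k ≈ 2.76, θ ≈ 49.8

Gamma(k,θ) with k>1 has mode (k−1)θ, so θ = 87.4/(k−1).
Need P(X < 295) = 0.95 with θ tied to k this way. Start at k = 2, θ = 87.4: P(X<295) ≈ 0.850.
Too low — raise k to concentrate. Iterating converges to k ≈ 2.76.
Then θ = 87.4/(2.76−1) ≈ 49.8.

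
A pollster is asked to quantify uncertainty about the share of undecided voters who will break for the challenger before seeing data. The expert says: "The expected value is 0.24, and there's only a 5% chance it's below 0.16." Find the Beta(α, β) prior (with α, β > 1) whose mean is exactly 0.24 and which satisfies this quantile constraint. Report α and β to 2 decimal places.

α ≈ 16.35, β ≈ 51.76

With mean 0.24 fixed, write α = 0.24s, β = 0.76s where s = α+β.
Need P(θ < 0.16) = 0.05 under Beta(0.24s, 0.76s). Normal approximation: (q−m)/√(m(1−m)/s) ≈ z_{0.05} = -1.64, so s ≈ 0.24·0.76·(-1.64)²/(0.16−0.24)² = 77.1.
At s = 77.1: P(θ<0.16) ≈ 0.039. Adjusting to match 0.05 gives s ≈ 68.11.
So α = 0.24·68.11 ≈ 16.35, β = 0.76·68.11 ≈ 51.76.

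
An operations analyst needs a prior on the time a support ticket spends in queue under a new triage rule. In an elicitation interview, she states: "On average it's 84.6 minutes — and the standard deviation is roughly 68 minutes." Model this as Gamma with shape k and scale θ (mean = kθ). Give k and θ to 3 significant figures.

k ≈ 1.55, θ ≈ 54.7

For Gamma(k, scale θ): mean = kθ, variance = kθ², so CV = 1/√k.
CV = SD/mean = 68/84.6 = 0.8038, hence k = 1/CV² = 1.55.
Then θ = mean/k = 84.6/1.55 = 54.7.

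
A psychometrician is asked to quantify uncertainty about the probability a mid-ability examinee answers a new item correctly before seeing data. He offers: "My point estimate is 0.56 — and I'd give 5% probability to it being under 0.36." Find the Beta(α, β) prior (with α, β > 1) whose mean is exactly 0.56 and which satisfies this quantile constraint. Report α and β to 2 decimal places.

α ≈ 9.23, β ≈ 7.25

With mean 0.56 fixed, write α = 0.56s, β = 0.44s where s = α+β.
Need P(θ < 0.36) = 0.05 under Beta(0.56s, 0.44s). Normal approximation: (q−m)/√(m(1−m)/s) ≈ z_{0.05} = -1.64, so s ≈ 0.56·0.44·(-1.64)²/(0.36−0.56)² = 16.7.
At s = 16.7: P(θ<0.36) ≈ 0.049. Adjusting to match 0.05 gives s ≈ 16.48.
So α = 0.56·16.48 ≈ 9.23, β = 0.44·16.48 ≈ 7.25.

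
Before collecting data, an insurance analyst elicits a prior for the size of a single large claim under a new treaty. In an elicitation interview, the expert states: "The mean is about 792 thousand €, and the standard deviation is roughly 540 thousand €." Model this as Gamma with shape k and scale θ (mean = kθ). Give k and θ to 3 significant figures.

For Gamma(k, scale θ): mean = kθ, variance = kθ², so CV = 1/√k.
CV = SD/mean = 540/792 = 0.6818, hence k = 1/CV² = 2.15.
Then θ = mean/k = 792/2.15 = 368.

k ≈ 2.15, θ ≈ 368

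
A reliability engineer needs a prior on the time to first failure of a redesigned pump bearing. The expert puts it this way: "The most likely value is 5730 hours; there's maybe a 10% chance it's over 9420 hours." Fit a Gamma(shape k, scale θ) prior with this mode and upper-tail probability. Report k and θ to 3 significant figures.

Gamma(k,θ) with k>1 has mode (k−1)θ, so θ = 5730/(k−1).
Need P(X < 9420) = 0.9 with θ tied to k this way. Start at k = 2, θ = 5730: P(X<9420) ≈ 0.489.
Too low — raise k to concentrate. Iterating converges to k ≈ 8.63.
Then θ = 5730/(8.63−1) ≈ 751.

k ≈ 8.63, θ ≈ 751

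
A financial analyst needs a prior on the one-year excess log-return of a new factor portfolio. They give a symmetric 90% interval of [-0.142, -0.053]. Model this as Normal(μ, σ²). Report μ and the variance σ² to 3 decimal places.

A symmetric 90% interval runs μ ± z·σ with z = 1.645.
Half-width = 0.0445, so σ = 0.0445/1.645 = 0.0271 and σ² = 0.001.
μ is the interval midpoint, -0.098.

μ = -0.098, σ² = 0.001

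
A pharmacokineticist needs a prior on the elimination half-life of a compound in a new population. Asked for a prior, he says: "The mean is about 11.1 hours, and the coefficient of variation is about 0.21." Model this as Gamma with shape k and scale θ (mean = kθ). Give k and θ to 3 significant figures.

k ≈ 22.7, θ ≈ 0.49

For Gamma(k, scale θ): mean = kθ, variance = kθ², so CV = 1/√k.
CV = 0.21, hence k = 1/CV² = 22.7.
Then θ = mean/k = 11.1/22.7 = 0.49.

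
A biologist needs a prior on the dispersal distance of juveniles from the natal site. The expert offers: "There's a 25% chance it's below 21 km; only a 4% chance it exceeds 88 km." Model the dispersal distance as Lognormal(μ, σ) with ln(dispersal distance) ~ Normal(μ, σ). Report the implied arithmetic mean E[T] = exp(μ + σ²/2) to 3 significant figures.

If T ~ Lognormal(μ,σ) then ln T ~ Normal(μ,σ), so the p-quantile of ln T is μ + z_p·σ.
ln(21) = 3.045 and ln(88) = 4.477; z_{0.25} = -0.6745, z_{0.96} = 1.751.
σ = (4.477 − 3.045)/(1.751 − (-0.6745)) = 0.591.
μ = 3.045 − (-0.6745)·0.591 = 3.443.
E[T] = exp(μ + σ²/2) = exp(3.443 + 0.1745) = 37.2 km.

E[T] ≈ 37.2 km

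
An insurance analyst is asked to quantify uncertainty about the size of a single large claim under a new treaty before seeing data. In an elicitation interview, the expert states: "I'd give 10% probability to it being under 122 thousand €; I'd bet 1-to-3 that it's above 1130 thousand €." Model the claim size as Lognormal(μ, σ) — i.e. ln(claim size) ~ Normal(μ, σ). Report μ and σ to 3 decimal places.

If T ~ Lognormal(μ,σ) then ln T ~ Normal(μ,σ), so the p-quantile of ln T is μ + z_p·σ.
ln(122) = 4.804 and ln(1130) = 7.03; z_{0.1} = -1.282, z_{0.75} = 0.6745.
σ = (7.03 − 4.804)/(0.6745 − (-1.282)) = 1.138.
μ = 4.804 − (-1.282)·1.138 = 6.262.

μ ≈ 6.262, σ ≈ 1.138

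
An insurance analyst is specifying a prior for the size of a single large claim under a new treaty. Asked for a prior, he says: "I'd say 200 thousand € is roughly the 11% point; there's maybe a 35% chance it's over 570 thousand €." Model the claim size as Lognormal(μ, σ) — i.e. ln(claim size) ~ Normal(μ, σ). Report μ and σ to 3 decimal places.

μ ≈ 6.095, σ ≈ 0.650

If T ~ Lognormal(μ,σ) then ln T ~ Normal(μ,σ), so the p-quantile of ln T is μ + z_p·σ.
ln(200) = 5.298 and ln(570) = 6.346; z_{0.11} = -1.227, z_{0.65} = 0.3853.
σ = (6.346 − 5.298)/(0.3853 − (-1.227)) = 0.650.
μ = 5.298 − (-1.227)·0.650 = 6.095.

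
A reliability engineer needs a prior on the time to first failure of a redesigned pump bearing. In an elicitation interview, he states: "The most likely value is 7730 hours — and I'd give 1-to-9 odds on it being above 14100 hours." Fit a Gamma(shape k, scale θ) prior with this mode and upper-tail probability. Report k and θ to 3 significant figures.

k ≈ 6.28, θ ≈ 1470

Gamma(k,θ) with k>1 has mode (k−1)θ, so θ = 7730/(k−1).
Need P(X < 14100) = 0.9 with θ tied to k this way. Start at k = 2, θ = 7730: P(X<14100) ≈ 0.544.
Too low — raise k to concentrate. Iterating converges to k ≈ 6.28.
Then θ = 7730/(6.28−1) ≈ 1470.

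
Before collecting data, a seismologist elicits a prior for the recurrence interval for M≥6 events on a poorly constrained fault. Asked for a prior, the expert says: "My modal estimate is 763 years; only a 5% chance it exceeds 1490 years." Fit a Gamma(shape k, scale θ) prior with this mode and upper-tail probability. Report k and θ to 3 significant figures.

k ≈ 7.2, θ ≈ 123

Gamma(k,θ) with k>1 has mode (k−1)θ, so θ = 763/(k−1).
Need P(X < 1490) = 0.95 with θ tied to k this way. Start at k = 2, θ = 763: P(X<1490) ≈ 0.581.
Too low — raise k to concentrate. Iterating converges to k ≈ 7.2.
Then θ = 763/(7.2−1) ≈ 123.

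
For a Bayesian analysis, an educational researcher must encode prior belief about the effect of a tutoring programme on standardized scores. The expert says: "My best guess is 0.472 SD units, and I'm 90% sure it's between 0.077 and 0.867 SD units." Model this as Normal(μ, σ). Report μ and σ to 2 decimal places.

A symmetric 90% interval runs μ ± z·σ with z = 1.645.
Half-width = 0.395, so σ = 0.395/1.645 = 0.24.
μ is the stated best guess, 0.47.

μ = 0.47, σ = 0.24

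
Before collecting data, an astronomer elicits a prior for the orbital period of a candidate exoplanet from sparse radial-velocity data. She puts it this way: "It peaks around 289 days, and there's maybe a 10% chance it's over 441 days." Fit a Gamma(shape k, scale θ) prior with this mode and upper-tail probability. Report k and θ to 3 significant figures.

Gamma(k,θ) with k>1 has mode (k−1)θ, so θ = 289/(k−1).
Need P(X < 441) = 0.9 with θ tied to k this way. Start at k = 2, θ = 289: P(X<441) ≈ 0.451.
Too low — raise k to concentrate. Iterating converges to k ≈ 11.4.
Then θ = 289/(11.4−1) ≈ 27.7.

k ≈ 11.4, θ ≈ 27.7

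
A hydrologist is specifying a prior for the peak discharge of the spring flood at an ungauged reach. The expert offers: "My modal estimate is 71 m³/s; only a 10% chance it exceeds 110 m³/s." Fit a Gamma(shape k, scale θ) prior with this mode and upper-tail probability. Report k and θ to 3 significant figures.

k ≈ 10.8, θ ≈ 7.28

Gamma(k,θ) with k>1 has mode (k−1)θ, so θ = 71/(k−1).
Need P(X < 110) = 0.9 with θ tied to k this way. Start at k = 2, θ = 71: P(X<110) ≈ 0.459.
Too low — raise k to concentrate. Iterating converges to k ≈ 10.8.
Then θ = 71/(10.8−1) ≈ 7.28.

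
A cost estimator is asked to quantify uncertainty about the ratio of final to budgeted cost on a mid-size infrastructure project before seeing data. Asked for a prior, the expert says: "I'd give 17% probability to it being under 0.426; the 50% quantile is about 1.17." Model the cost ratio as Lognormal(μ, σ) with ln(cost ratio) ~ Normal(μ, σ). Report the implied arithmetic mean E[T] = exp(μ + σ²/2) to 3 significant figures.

E[T] ≈ 2.05

If T ~ Lognormal(μ,σ) then ln T ~ Normal(μ,σ), so the p-quantile of ln T is μ + z_p·σ.
ln(0.426) = -0.8533 and ln(1.17) = 0.157; z_{0.17} = -0.9542, z_{0.5} = 0.
σ = (0.157 − -0.8533)/(0 − (-0.9542)) = 1.059.
μ = -0.8533 − (-0.9542)·1.059 = 0.157.
E[T] = exp(μ + σ²/2) = exp(0.157 + 0.5606) = 2.05.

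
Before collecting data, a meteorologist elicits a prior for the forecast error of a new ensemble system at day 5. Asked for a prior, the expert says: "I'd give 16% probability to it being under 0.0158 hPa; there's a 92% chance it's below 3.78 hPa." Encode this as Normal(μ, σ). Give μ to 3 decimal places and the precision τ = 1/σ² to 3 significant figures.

The p-quantile of Normal(μ,σ) is μ + z_p·σ, with z_{0.16} = -0.9945 and z_{0.92} = 1.405.
Eliminate σ: μ = (z₂·x₁ − z₁·x₂)/(z₂ − z₁) = (1.405·0.0158 − (-0.9945)·3.78)/2.4 = 1.576.
Then σ = (x₂ − x₁)/(z₂ − z₁) = (3.78 − 0.0158)/2.4 = 1.569.
Precision τ = 1/σ² = 1/1.569² = 0.406.

μ = 1.576, τ = 0.406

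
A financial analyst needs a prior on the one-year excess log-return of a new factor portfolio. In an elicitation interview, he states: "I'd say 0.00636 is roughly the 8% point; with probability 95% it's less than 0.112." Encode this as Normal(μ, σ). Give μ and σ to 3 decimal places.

μ = 0.055, σ = 0.035

The p-quantile of Normal(μ,σ) is μ + z_p·σ, with z_{0.08} = -1.405 and z_{0.95} = 1.645.
Eliminate σ: μ = (z₂·x₁ − z₁·x₂)/(z₂ − z₁) = (1.645·0.00636 − (-1.405)·0.112)/3.05 = 0.055.
Then σ = (x₂ − x₁)/(z₂ − z₁) = (0.112 − 0.00636)/3.05 = 0.035.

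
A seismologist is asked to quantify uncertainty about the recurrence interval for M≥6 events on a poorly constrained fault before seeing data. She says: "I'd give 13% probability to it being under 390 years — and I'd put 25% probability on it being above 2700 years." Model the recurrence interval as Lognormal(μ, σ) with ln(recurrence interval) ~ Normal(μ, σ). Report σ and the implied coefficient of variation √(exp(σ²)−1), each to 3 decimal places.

If T ~ Lognormal(μ,σ) then ln T ~ Normal(μ,σ), so the p-quantile of ln T is μ + z_p·σ.
ln(390) = 5.966 and ln(2700) = 7.901; z_{0.13} = -1.126, z_{0.75} = 0.6745.
σ = (7.901 − 5.966)/(0.6745 − (-1.126)) = 1.074.
μ = 5.966 − (-1.126)·1.074 = 7.176.
CV = √(exp(σ²)−1) = √(exp(1.1543)−1) = 1.474.

σ ≈ 1.074, CV ≈ 1.474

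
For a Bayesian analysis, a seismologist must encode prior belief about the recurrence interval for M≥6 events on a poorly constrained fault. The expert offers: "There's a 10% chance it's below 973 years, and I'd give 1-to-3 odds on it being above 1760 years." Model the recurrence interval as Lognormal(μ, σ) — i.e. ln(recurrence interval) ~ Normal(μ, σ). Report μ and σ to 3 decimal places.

If T ~ Lognormal(μ,σ) then ln T ~ Normal(μ,σ), so the p-quantile of ln T is μ + z_p·σ.
ln(973) = 6.88 and ln(1760) = 7.473; z_{0.1} = -1.282, z_{0.75} = 0.6745.
σ = (7.473 − 6.88)/(0.6745 − (-1.282)) = 0.303.
μ = 6.88 − (-1.282)·0.303 = 7.269.

μ ≈ 7.269, σ ≈ 0.303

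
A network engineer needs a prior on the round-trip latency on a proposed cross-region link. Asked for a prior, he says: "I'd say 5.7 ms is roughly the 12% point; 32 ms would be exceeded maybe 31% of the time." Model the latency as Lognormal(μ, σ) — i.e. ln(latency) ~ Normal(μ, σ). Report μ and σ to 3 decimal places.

If T ~ Lognormal(μ,σ) then ln T ~ Normal(μ,σ), so the p-quantile of ln T is μ + z_p·σ.
ln(5.7) = 1.74 and ln(32) = 3.466; z_{0.12} = -1.175, z_{0.69} = 0.4959.
σ = (3.466 − 1.74)/(0.4959 − (-1.175)) = 1.033.
μ = 1.74 − (-1.175)·1.033 = 2.954.

μ ≈ 2.954, σ ≈ 1.033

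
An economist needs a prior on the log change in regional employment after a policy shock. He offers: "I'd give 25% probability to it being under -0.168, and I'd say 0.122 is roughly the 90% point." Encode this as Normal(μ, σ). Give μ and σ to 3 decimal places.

The p-quantile of Normal(μ,σ) is μ + z_p·σ, with z_{0.25} = -0.6745 and z_{0.9} = 1.282.
Eliminate σ: μ = (z₂·x₁ − z₁·x₂)/(z₂ − z₁) = (1.282·-0.168 − (-0.6745)·0.122)/1.956 = -0.068.
Then σ = (x₂ − x₁)/(z₂ − z₁) = (0.122 − -0.168)/1.956 = 0.148.

μ = -0.068, σ = 0.148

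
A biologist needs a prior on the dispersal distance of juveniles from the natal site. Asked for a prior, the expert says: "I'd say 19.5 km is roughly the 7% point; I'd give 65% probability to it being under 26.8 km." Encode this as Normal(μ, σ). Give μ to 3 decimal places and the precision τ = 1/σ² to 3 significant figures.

The p-quantile of Normal(μ,σ) is μ + z_p·σ, with z_{0.07} = -1.476 and z_{0.65} = 0.3853.
Eliminate σ: μ = (z₂·x₁ − z₁·x₂)/(z₂ − z₁) = (0.3853·19.5 − (-1.476)·26.8)/1.861 = 25.289.
Then σ = (x₂ − x₁)/(z₂ − z₁) = (26.8 − 19.5)/1.861 = 3.922.
Precision τ = 1/σ² = 1/3.922² = 0.065.

μ = 25.289, τ = 0.065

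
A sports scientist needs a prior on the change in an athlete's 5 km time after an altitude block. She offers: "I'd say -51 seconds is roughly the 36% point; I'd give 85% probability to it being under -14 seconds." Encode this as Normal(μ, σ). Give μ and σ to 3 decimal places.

μ = -41.492, σ = 26.525

For Normal(μ,σ), the p-quantile is μ + z_p·σ. Here z_{0.36} = -0.3585, z_{0.85} = 1.036.
So -51 = μ − 0.3585σ and -14 = μ + 1.036σ.
Subtracting: σ = (-14 − -51)/(1.036 − (-0.3585)) = 26.525.
Then μ = -51 − (-0.3585)·26.525 = -41.492.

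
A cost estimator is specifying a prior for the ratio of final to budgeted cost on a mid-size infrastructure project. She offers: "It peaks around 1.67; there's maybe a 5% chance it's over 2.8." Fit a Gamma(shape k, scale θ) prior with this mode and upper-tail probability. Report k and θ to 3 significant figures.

Gamma(k,θ) with k>1 has mode (k−1)θ, so θ = 1.67/(k−1).
Need P(X < 2.8) = 0.95 with θ tied to k this way. Start at k = 2, θ = 1.67: P(X<2.8) ≈ 0.499.
Too low — raise k to concentrate. Iterating converges to k ≈ 11.5.
Then θ = 1.67/(11.5−1) ≈ 0.16.

k ≈ 11.5, θ ≈ 0.16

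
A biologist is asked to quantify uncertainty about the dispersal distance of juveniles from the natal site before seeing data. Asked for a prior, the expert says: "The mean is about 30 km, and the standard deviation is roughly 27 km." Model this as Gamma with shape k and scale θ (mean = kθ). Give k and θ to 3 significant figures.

k ≈ 1.23, θ ≈ 24.3

For Gamma(k, scale θ): mean = kθ, variance = kθ², so CV = 1/√k.
CV = SD/mean = 27/30 = 0.9, hence k = 1/CV² = 1.23.
Then θ = mean/k = 30/1.23 = 24.3.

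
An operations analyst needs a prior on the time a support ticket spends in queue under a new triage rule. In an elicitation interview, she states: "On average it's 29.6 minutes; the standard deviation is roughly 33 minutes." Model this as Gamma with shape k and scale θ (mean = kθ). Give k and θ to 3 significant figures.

For Gamma(k, scale θ): mean = kθ, variance = kθ², so CV = 1/√k.
CV = SD/mean = 33/29.6 = 1.115, hence k = 1/CV² = 0.805.
Then θ = mean/k = 29.6/0.805 = 36.8.

k ≈ 0.805, θ ≈ 36.8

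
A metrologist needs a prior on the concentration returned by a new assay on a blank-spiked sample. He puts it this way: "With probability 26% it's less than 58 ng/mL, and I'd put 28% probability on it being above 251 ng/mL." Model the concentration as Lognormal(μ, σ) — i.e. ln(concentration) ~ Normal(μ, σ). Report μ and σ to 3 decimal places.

μ ≈ 4.829, σ ≈ 1.195

If T ~ Lognormal(μ,σ) then ln T ~ Normal(μ,σ), so the p-quantile of ln T is μ + z_p·σ.
ln(58) = 4.06 and ln(251) = 5.525; z_{0.26} = -0.6433, z_{0.72} = 0.5828.
σ = (5.525 − 4.06)/(0.5828 − (-0.6433)) = 1.195.
μ = 4.06 − (-0.6433)·1.195 = 4.829.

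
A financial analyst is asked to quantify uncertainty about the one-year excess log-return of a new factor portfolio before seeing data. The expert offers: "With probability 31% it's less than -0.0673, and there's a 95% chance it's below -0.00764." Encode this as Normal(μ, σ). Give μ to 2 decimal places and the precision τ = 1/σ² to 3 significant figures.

For Normal(μ,σ), the p-quantile is μ + z_p·σ. Here z_{0.31} = -0.4959, z_{0.95} = 1.645.
So -0.0673 = μ − 0.4959σ and -0.00764 = μ + 1.645σ.
Subtracting: σ = (-0.00764 − -0.0673)/(1.645 − (-0.4959)) = 0.03.
Then μ = -0.0673 − (-0.4959)·0.03 = -0.05.
Precision τ = 1/σ² = 1/0.02787² = 1290.

μ = -0.05, τ = 1290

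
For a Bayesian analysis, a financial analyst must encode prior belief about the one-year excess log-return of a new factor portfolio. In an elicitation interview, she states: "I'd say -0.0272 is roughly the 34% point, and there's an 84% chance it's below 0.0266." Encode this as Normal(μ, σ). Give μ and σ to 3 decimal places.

μ = -0.011, σ = 0.038

The p-quantile of Normal(μ,σ) is μ + z_p·σ, with z_{0.34} = -0.4125 and z_{0.84} = 0.9945.
Eliminate σ: μ = (z₂·x₁ − z₁·x₂)/(z₂ − z₁) = (0.9945·-0.0272 − (-0.4125)·0.0266)/1.407 = -0.011.
Then σ = (x₂ − x₁)/(z₂ − z₁) = (0.0266 − -0.0272)/1.407 = 0.038.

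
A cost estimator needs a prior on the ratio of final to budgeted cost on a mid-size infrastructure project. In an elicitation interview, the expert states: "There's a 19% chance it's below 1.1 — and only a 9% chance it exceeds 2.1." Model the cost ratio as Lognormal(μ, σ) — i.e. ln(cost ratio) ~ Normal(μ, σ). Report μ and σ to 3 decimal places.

If T ~ Lognormal(μ,σ) then ln T ~ Normal(μ,σ), so the p-quantile of ln T is μ + z_p·σ.
ln(1.1) = 0.09531 and ln(2.1) = 0.7419; z_{0.19} = -0.8779, z_{0.91} = 1.341.
σ = (0.7419 − 0.09531)/(1.341 − (-0.8779)) = 0.291.
μ = 0.09531 − (-0.8779)·0.291 = 0.351.

μ ≈ 0.351, σ ≈ 0.291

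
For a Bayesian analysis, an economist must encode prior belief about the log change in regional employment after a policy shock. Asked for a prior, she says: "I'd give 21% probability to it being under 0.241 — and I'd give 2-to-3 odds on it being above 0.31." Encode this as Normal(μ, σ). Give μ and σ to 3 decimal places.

The p-quantile of Normal(μ,σ) is μ + z_p·σ, with z_{0.21} = -0.8064 and z_{0.6} = 0.2533.
Eliminate σ: μ = (z₂·x₁ − z₁·x₂)/(z₂ − z₁) = (0.2533·0.241 − (-0.8064)·0.31)/1.06 = 0.294.
Then σ = (x₂ − x₁)/(z₂ − z₁) = (0.31 − 0.241)/1.06 = 0.065.

μ = 0.294, σ = 0.065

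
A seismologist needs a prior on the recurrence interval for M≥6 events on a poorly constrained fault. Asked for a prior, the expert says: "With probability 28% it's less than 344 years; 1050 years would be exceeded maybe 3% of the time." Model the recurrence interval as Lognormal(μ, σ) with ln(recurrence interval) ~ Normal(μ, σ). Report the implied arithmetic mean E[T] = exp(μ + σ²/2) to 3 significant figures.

If T ~ Lognormal(μ,σ) then ln T ~ Normal(μ,σ), so the p-quantile of ln T is μ + z_p·σ.
ln(344) = 5.841 and ln(1050) = 6.957; z_{0.28} = -0.5828, z_{0.97} = 1.881.
σ = (6.957 − 5.841)/(1.881 − (-0.5828)) = 0.453.
μ = 5.841 − (-0.5828)·0.453 = 6.105.
E[T] = exp(μ + σ²/2) = exp(6.105 + 0.1026) = 496 years.

E[T] ≈ 496 years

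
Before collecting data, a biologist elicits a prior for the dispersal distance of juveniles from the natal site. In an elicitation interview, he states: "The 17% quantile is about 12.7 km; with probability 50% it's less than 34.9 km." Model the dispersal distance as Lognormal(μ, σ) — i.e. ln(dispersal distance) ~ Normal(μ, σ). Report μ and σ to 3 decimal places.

μ ≈ 3.552, σ ≈ 1.059

If T ~ Lognormal(μ,σ) then ln T ~ Normal(μ,σ), so the p-quantile of ln T is μ + z_p·σ.
ln(12.7) = 2.542 and ln(34.9) = 3.552; z_{0.17} = -0.9542, z_{0.5} = 0.
σ = (3.552 − 2.542)/(0 − (-0.9542)) = 1.059.
μ = 2.542 − (-0.9542)·1.059 = 3.552.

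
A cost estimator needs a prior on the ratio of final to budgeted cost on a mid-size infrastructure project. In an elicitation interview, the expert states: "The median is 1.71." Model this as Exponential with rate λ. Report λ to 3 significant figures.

λ ≈ 0.405

Exponential median = ln 2 / λ, so λ = ln 2 / 1.71 = 0.405.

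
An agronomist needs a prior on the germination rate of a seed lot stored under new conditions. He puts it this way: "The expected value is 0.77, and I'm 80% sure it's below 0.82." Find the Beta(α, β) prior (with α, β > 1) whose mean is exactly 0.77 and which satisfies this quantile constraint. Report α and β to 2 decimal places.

α ≈ 39.86, β ≈ 11.91

With mean 0.77 fixed, write α = 0.77s, β = 0.23s where s = α+β.
Need P(θ < 0.82) = 0.8 under Beta(0.77s, 0.23s). Normal approximation: (q−m)/√(m(1−m)/s) ≈ z_{0.8} = 0.842, so s ≈ 0.77·0.23·(0.842)²/(0.82−0.77)² = 50.2.
At s = 50.2: P(θ<0.82) ≈ 0.796. Adjusting to match 0.8 gives s ≈ 51.77.
So α = 0.77·51.77 ≈ 39.86, β = 0.23·51.77 ≈ 11.91.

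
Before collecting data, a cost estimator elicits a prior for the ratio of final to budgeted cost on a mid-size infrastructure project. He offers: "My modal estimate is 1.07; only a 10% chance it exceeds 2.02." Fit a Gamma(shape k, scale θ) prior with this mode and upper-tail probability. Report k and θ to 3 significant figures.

Gamma(k,θ) with k>1 has mode (k−1)θ, so θ = 1.07/(k−1).
Need P(X < 2.02) = 0.9 with θ tied to k this way. Start at k = 2, θ = 1.07: P(X<2.02) ≈ 0.563.
Too low — raise k to concentrate. Iterating converges to k ≈ 5.73.
Then θ = 1.07/(5.73−1) ≈ 0.226.

k ≈ 5.73, θ ≈ 0.226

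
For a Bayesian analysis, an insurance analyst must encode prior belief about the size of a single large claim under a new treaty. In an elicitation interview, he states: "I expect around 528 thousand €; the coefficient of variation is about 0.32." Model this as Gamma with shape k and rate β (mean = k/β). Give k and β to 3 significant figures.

k ≈ 9.77, β ≈ 0.0185

For Gamma(k, rate β): mean = k/β, variance = k/β², so CV = 1/√k.
CV = 0.32, hence k = 1/CV² = 9.77.
Then β = k/mean = 9.77/528 = 0.0185.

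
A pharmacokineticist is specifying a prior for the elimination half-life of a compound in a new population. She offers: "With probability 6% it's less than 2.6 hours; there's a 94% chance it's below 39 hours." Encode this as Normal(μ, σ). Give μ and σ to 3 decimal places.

The p-quantile of Normal(μ,σ) is μ + z_p·σ, with z_{0.06} = -1.555 and z_{0.94} = 1.555.
Eliminate σ: μ = (z₂·x₁ − z₁·x₂)/(z₂ − z₁) = (1.555·2.6 − (-1.555)·39)/3.11 = 20.800.
Then σ = (x₂ − x₁)/(z₂ − z₁) = (39 − 2.6)/3.11 = 11.706.

μ = 20.800, σ = 11.706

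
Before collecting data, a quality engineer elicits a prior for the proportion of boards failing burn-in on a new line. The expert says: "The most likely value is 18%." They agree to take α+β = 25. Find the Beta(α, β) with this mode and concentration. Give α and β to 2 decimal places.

For α,β > 1 the Beta mode is (α−1)/(α+β−2). With α+β = 25, the mode is (α−1)/23.
Set (α−1)/23 = 0.18 → α = 1 + 0.18·23 = 5.14.
β = 25 − α = 19.86.

α = 5.14, β = 19.86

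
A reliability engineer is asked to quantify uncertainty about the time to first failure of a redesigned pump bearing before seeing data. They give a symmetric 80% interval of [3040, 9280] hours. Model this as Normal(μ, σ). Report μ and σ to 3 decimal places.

μ = 6160.000, σ = 2434.549

A symmetric 80% interval runs μ ± z·σ with z = 1.282.
Half-width = 3120, so σ = 3120/1.282 = 2434.549.
μ is the interval midpoint, 6160.000.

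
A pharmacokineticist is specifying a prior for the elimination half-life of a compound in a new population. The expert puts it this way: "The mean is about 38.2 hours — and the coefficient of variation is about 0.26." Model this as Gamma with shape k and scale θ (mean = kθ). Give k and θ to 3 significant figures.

k ≈ 14.8, θ ≈ 2.58

For Gamma(k, scale θ): mean = kθ, variance = kθ², so CV = 1/√k.
CV = 0.26, hence k = 1/CV² = 14.8.
Then θ = mean/k = 38.2/14.8 = 2.58.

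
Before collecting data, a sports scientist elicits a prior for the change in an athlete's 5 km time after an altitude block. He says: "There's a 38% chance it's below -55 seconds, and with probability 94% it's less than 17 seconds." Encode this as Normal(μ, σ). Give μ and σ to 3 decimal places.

μ = -43.177, σ = 38.704

For Normal(μ,σ), the p-quantile is μ + z_p·σ. Here z_{0.38} = -0.3055, z_{0.94} = 1.555.
So -55 = μ − 0.3055σ and 17 = μ + 1.555σ.
Subtracting: σ = (17 − -55)/(1.555 − (-0.3055)) = 38.704.
Then μ = -55 − (-0.3055)·38.704 = -43.177.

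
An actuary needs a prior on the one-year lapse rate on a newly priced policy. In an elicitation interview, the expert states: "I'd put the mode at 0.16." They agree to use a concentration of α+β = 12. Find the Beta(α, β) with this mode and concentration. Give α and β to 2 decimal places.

For α,β > 1 the Beta mode is (α−1)/(α+β−2). With α+β = 12, the mode is (α−1)/10.
Set (α−1)/10 = 0.16 → α = 1 + 0.16·10 = 2.60.
β = 12 − α = 9.40.

α = 2.60, β = 9.40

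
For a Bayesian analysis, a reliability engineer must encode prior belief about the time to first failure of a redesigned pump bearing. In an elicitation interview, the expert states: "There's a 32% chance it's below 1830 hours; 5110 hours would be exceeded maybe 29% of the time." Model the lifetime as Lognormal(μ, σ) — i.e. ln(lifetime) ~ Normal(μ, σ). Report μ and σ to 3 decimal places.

μ ≈ 7.982, σ ≈ 1.006

If T ~ Lognormal(μ,σ) then ln T ~ Normal(μ,σ), so the p-quantile of ln T is μ + z_p·σ.
ln(1830) = 7.512 and ln(5110) = 8.539; z_{0.32} = -0.4677, z_{0.71} = 0.5534.
σ = (8.539 − 7.512)/(0.5534 − (-0.4677)) = 1.006.
μ = 7.512 − (-0.4677)·1.006 = 7.982.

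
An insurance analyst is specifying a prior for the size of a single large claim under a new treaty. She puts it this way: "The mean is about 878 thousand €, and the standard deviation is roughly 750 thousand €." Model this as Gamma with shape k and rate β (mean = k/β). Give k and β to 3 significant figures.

For Gamma(k, rate β): mean = k/β, variance = k/β², so CV = 1/√k.
CV = SD/mean = 750/878 = 0.8542, hence k = 1/CV² = 1.37.
Then β = k/mean = 1.37/878 = 0.00156.

k ≈ 1.37, β ≈ 0.00156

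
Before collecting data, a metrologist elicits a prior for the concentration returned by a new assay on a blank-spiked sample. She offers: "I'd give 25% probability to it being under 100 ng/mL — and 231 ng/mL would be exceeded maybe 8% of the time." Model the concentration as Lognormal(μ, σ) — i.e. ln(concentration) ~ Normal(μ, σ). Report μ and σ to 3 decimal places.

If T ~ Lognormal(μ,σ) then ln T ~ Normal(μ,σ), so the p-quantile of ln T is μ + z_p·σ.
ln(100) = 4.605 and ln(231) = 5.442; z_{0.25} = -0.6745, z_{0.92} = 1.405.
σ = (5.442 − 4.605)/(1.405 − (-0.6745)) = 0.403.
μ = 4.605 − (-0.6745)·0.403 = 4.877.

μ ≈ 4.877, σ ≈ 0.403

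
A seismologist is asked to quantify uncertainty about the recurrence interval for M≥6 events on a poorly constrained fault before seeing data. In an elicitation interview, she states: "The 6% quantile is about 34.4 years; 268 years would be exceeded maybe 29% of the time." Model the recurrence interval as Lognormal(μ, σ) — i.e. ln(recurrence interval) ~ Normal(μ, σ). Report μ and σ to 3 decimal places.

If T ~ Lognormal(μ,σ) then ln T ~ Normal(μ,σ), so the p-quantile of ln T is μ + z_p·σ.
ln(34.4) = 3.538 and ln(268) = 5.591; z_{0.06} = -1.555, z_{0.71} = 0.5534.
σ = (5.591 − 3.538)/(0.5534 − (-1.555)) = 0.974.
μ = 3.538 − (-1.555)·0.974 = 5.052.

μ ≈ 5.052, σ ≈ 0.974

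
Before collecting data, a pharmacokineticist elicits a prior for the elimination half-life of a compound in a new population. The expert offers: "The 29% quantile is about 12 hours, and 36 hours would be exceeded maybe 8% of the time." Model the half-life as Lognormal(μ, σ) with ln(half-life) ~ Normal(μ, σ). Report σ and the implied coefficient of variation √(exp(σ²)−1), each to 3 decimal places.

σ ≈ 0.561, CV ≈ 0.608

If T ~ Lognormal(μ,σ) then ln T ~ Normal(μ,σ), so the p-quantile of ln T is μ + z_p·σ.
ln(12) = 2.485 and ln(36) = 3.584; z_{0.29} = -0.5534, z_{0.92} = 1.405.
σ = (3.584 − 2.485)/(1.405 − (-0.5534)) = 0.561.
μ = 2.485 − (-0.5534)·0.561 = 2.795.
CV = √(exp(σ²)−1) = √(exp(0.3147)−1) = 0.608.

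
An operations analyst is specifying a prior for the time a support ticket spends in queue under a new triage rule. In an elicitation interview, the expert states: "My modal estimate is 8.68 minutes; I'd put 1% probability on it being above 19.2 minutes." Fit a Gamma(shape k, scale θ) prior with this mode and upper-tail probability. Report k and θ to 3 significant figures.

Gamma(k,θ) with k>1 has mode (k−1)θ, so θ = 8.68/(k−1).
Need P(X < 19.2) = 0.99 with θ tied to k this way. Start at k = 2, θ = 8.68: P(X<19.2) ≈ 0.648.
Too low — raise k to concentrate. Iterating converges to k ≈ 8.64.
Then θ = 8.68/(8.64−1) ≈ 1.14.

k ≈ 8.64, θ ≈ 1.14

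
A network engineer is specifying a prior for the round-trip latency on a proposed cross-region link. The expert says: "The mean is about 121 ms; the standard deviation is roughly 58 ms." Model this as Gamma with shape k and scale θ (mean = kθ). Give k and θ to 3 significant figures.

k ≈ 4.35, θ ≈ 27.8

For Gamma(k, scale θ): mean = kθ, variance = kθ², so CV = 1/√k.
CV = SD/mean = 58/121 = 0.4793, hence k = 1/CV² = 4.35.
Then θ = mean/k = 121/4.35 = 27.8.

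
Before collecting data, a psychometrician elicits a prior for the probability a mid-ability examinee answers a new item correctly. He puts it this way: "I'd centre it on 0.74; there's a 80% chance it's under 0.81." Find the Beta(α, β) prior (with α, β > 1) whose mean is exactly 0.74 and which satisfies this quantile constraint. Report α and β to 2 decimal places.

α ≈ 21.30, β ≈ 7.48

With mean 0.74 fixed, write α = 0.74s, β = 0.26s where s = α+β.
Need P(θ < 0.81) = 0.8 under Beta(0.74s, 0.26s). Normal approximation: (q−m)/√(m(1−m)/s) ≈ z_{0.8} = 0.842, so s ≈ 0.74·0.26·(0.842)²/(0.81−0.74)² = 27.8.
At s = 27.8: P(θ<0.81) ≈ 0.795. Adjusting to match 0.8 gives s ≈ 28.78.
So α = 0.74·28.78 ≈ 21.30, β = 0.26·28.78 ≈ 7.48.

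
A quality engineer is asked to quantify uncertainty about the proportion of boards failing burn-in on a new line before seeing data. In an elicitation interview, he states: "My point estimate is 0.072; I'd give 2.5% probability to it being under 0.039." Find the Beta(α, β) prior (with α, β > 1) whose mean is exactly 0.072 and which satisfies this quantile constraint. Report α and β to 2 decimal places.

With mean 0.072 fixed, write α = 0.072s, β = 0.928s where s = α+β.
Need P(θ < 0.039) = 0.025 under Beta(0.072s, 0.928s). Normal approximation: (q−m)/√(m(1−m)/s) ≈ z_{0.025} = -1.96, so s ≈ 0.072·0.928·(-1.96)²/(0.039−0.072)² = 235.7.
At s = 235.7: P(θ<0.039) ≈ 0.012. Adjusting to match 0.025 gives s ≈ 179.11.
So α = 0.072·179.11 ≈ 12.90, β = 0.928·179.11 ≈ 166.22.

α ≈ 12.90, β ≈ 166.22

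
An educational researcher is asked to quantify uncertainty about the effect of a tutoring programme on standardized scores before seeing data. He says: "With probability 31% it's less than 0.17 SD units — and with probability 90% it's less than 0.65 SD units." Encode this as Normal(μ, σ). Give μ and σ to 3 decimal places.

The p-quantile of Normal(μ,σ) is μ + z_p·σ, with z_{0.31} = -0.4959 and z_{0.9} = 1.282.
Eliminate σ: μ = (z₂·x₁ − z₁·x₂)/(z₂ − z₁) = (1.282·0.17 − (-0.4959)·0.65)/1.777 = 0.304.
Then σ = (x₂ − x₁)/(z₂ − z₁) = (0.65 − 0.17)/1.777 = 0.270.

μ = 0.304, σ = 0.270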